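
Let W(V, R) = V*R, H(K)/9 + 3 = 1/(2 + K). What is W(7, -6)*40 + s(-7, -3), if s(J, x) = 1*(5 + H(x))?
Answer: -1711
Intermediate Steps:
H(K) = -27 + 9/(2 + K)
W(V, R) = R*V
s(J, x) = 5 + 9*(-5 - 3*x)/(2 + x) (s(J, x) = 1*(5 + 9*(-5 - 3*x)/(2 + x)) = 5 + 9*(-5 - 3*x)/(2 + x))
W(7, -6)*40 + s(-7, -3) = -6*7*40 + (-35 - 22*(-3))/(2 - 3) = -42*40 + (-35 + 66)/(-1) = -1680 - 1*31 = -1680 - 31 = -1711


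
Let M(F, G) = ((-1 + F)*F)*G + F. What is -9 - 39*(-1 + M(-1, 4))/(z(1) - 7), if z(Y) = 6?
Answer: 225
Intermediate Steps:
M(F, G) = F + F*G*(-1 + F) (M(F, G) = (F*(-1 + F))*G + F = F*G*(-1 + F) + F = F + F*G*(-1 + F))
-9 - 39*(-1 + M(-1, 4))/(z(1) - 7) = -9 - 39*(-1 - (1 - 1*4 - 1*4))/(6 - 7) = -9 - 39*(-1 - (1 - 4 - 4))/(-1) = -9 - 39*(-1 - 1*(-7))*(-1) = -9 - 39*(-1 + 7)*(-1) = -9 - 234*(-1) = -9 - 39*(-6) = -9 + 234 = 225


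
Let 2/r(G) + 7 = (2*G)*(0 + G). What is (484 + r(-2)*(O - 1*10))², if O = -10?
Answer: 197136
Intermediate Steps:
r(G) = 2/(-7 + 2*G²) (r(G) = 2/(-7 + (2*G)*(0 + G)) = 2/(-7 + (2*G)*G) = 2/(-7 + 2*G²))
(484 + r(-2)*(O - 1*10))² = (484 + (2/(-7 + 2*(-2)²))*(-10 - 1*10))² = (484 + (2/(-7 + 2*4))*(-10 - 10))² = (484 + (2/(-7 + 8))*(-20))² = (484 + (2/1)*(-20))² = (484 + (2*1)*(-20))² = (484 + 2*(-20))² = (484 - 40)² = 444² = 197136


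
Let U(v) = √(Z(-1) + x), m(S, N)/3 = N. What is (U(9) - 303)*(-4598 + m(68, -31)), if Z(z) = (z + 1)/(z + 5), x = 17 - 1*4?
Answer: 1421373 - 4691*√13 ≈ 1.4045e+6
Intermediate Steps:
x = 13 (x = 17 - 4 = 13)
m(S, N) = 3*N
Z(z) = (1 + z)/(5 + z)
U(v) = √13 (U(v) = √((1 - 1)/(5 - 1) + 13) = √(0/4 + 13) = √((¼)*0 + 13) = √(0 + 13) = √13)
(U(9) - 303)*(-4598 + m(68, -31)) = (√13 - 303)*(-4598 + 3*(-31)) = (-303 + √13)*(-4598 - 93) = (-303 + √13)*(-4691) = 1421373 - 4691*√13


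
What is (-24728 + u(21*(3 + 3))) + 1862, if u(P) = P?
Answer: -22740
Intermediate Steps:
(-24728 + u(21*(3 + 3))) + 1862 = (-24728 + 21*(3 + 3)) + 1862 = (-24728 + 21*6) + 1862 = (-24728 + 126) + 1862 = -24602 + 1862 = -22740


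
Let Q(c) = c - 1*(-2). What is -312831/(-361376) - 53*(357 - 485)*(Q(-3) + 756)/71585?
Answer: 374666593811/5173820192 ≈ 72.416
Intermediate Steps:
Q(c) = 2 + c (Q(c) = c + 2 = 2 + c)
-312831/(-361376) - 53*(357 - 485)*(Q(-3) + 756)/71585 = -312831/(-361376) - 53*(357 - 485)*((2 - 3) + 756)/71585 = -312831*(-1/361376) - (-6784)*(-1 + 756)*(1/71585) = 312831/361376 - (-6784)*755*(1/71585) = 312831/361376 - 53*(-96640)*(1/71585) = 312831/361376 + 5121920*(1/71585) = 312831/361376 + 1024384/14317 = 374666593811/5173820192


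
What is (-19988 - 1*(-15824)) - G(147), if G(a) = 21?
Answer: -4185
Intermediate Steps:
(-19988 - 1*(-15824)) - G(147) = (-19988 - 1*(-15824)) - 1*21 = (-19988 + 15824) - 21 = -4164 - 21 = -4185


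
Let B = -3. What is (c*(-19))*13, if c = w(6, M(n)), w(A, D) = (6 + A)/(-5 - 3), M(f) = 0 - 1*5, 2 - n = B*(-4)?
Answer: 741/2 ≈ 370.50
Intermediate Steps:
n = -10 (n = 2 - (-3)*(-4) = 2 - 1*12 = 2 - 12 = -10)
M(f) = -5 (M(f) = 0 - 5 = -5)
w(A, D) = -3/4 - A/8 (w(A, D) = (6 + A)/(-8) = (6 + A)*(-1/8) = -3/4 - A/8)
c = -3/2 (c = -3/4 - 1/8*6 = -3/4 - 3/4 = -3/2 ≈ -1.5000)
(c*(-19))*13 = -3/2*(-19)*13 = (57/2)*13 = 741/2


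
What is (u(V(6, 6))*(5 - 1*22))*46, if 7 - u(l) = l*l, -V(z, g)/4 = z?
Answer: 444958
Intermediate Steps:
V(z, g) = -4*z
u(l) = 7 - l² (u(l) = 7 - l*l = 7 - l²)
(u(V(6, 6))*(5 - 1*22))*46 = ((7 - (-4*6)²)*(5 - 1*22))*46 = ((7 - 1*(-24)²)*(5 - 22))*46 = ((7 - 1*576)*(-17))*46 = ((7 - 576)*(-17))*46 = -569*(-17)*46 = 9673*46 = 444958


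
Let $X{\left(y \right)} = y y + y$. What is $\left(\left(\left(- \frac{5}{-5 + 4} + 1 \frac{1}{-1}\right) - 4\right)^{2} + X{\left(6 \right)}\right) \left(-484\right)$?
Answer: $-20328$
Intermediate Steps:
$X{\left(y \right)} = y + y^{2}$ ($X{\left(y \right)} = y^{2} + y = y + y^{2}$)
$\left(\left(\left(- \frac{5}{-5 + 4} + 1 \frac{1}{-1}\right) - 4\right)^{2} + X{\left(6 \right)}\right) \left(-484\right) = \left(\left(\left(- \frac{5}{-5 + 4} + 1 \frac{1}{-1}\right) - 4\right)^{2} + 6 \left(1 + 6\right)\right) \left(-484\right) = \left(\left(\left(- \frac{5}{-1} + 1 \left(-1\right)\right) - 4\right)^{2} + 6 \cdot 7\right) \left(-484\right) = \left(\left(\left(\left(-5\right) \left(-1\right) - 1\right) - 4\right)^{2} + 42\right) \left(-484\right) = \left(\left(\left(5 - 1\right) - 4\right)^{2} + 42\right) \left(-484\right) = \left(\left(4 - 4\right)^{2} + 42\right) \left(-484\right) = \left(0^{2} + 42\right) \left(-484\right) = \left(0 + 42\right) \left(-484\right) = 42 \left(-484\right) = -20328$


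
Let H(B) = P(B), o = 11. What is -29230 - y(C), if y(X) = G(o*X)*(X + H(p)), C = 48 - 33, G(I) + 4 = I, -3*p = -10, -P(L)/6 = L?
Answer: -28425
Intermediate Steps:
P(L) = -6*L
p = 10/3 (p = -⅓*(-10) = 10/3 ≈ 3.3333)
H(B) = -6*B
G(I) = -4 + I
C = 15
y(X) = (-20 + X)*(-4 + 11*X) (y(X) = (-4 + 11*X)*(X - 6*10/3) = (-4 + 11*X)*(X - 20) = (-4 + 11*X)*(-20 + X) = (-20 + X)*(-4 + 11*X))
-29230 - y(C) = -29230 - (-20 + 15)*(-4 + 11*15) = -29230 - (-5)*(-4 + 165) = -29230 - (-5)*161 = -29230 - 1*(-805) = -29230 + 805 = -28425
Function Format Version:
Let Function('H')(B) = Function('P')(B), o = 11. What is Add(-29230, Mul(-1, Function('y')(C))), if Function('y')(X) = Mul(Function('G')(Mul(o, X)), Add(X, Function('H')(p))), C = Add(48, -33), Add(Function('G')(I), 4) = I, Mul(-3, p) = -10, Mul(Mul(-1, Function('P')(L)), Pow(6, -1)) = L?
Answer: -28425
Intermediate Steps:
Function('P')(L) = Mul(-6, L)
p = Rational(10, 3) (p = Mul(Rational(-1, 3), -10) = Rational(10, 3) ≈ 3.3333)
Function('H')(B) = Mul(-6, B)
Function('G')(I) = Add(-4, I)
C = 15
Function('y')(X) = Mul(Add(-20, X), Add(-4, Mul(11, X))) (Function('y')(X) = Mul(Add(-4, Mul(11, X)), Add(X, Mul(-6, Rational(10, 3)))) = Mul(Add(-4, Mul(11, X)), Add(X, -20)) = Mul(Add(-4, Mul(11, X)), Add(-20, X)) = Mul(Add(-20, X), Add(-4, Mul(11, X))))
Add(-29230, Mul(-1, Function('y')(C))) = Add(-29230, Mul(-1, Mul(Add(-20, 15), Add(-4, Mul(11, 15))))) = Add(-29230, Mul(-1, Mul(-5, Add(-4, 165)))) = Add(-29230, Mul(-1, Mul(-5, 161))) = Add(-29230, Mul(-1, -805)) = Add(-29230, 805) = -28425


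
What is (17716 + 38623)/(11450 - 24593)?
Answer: -56339/13143 ≈ -4.2866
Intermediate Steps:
(17716 + 38623)/(11450 - 24593) = 56339/(-13143) = 56339*(-1/13143) = -56339/13143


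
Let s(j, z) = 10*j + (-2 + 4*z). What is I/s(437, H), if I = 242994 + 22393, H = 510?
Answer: 265387/6408 ≈ 41.415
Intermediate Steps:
s(j, z) = -2 + 4*z + 10*j
I = 265387
I/s(437, H) = 265387/(-2 + 4*510 + 10*437) = 265387/(-2 + 2040 + 4370) = 265387/6408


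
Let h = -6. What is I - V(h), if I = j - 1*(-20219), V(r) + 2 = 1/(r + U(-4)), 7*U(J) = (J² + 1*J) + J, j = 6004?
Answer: 891657/34 ≈ 26225.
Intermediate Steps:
U(J) = J²/7 + 2*J/7 (U(J) = ((J² + 1*J) + J)/7 = ((J² + J) + J)/7 = ((J + J²) + J)/7 = (J² + 2*J)/7 = J²/7 + 2*J/7)
V(r) = -2 + 1/(8/7 + r) (V(r) = -2 + 1/(r + (⅐)*(-4)*(2 - 4)) = -2 + 1/(r + (⅐)*(-4)*(-2)) = -2 + 1/(r + 8/7) = -2 + 1/(8/7 + r))
I = 26223 (I = 6004 - 1*(-20219) = 6004 + 20219 = 26223)
I - V(h) = 26223 - (-9 - 14*(-6))/(8 + 7*(-6)) = 26223 - (-9 + 84)/(8 - 42) = 26223 - 75/(-34) = 26223 - (-1)*75/34 = 26223 - 1*(-75/34) = 26223 + 75/34 = 891657/34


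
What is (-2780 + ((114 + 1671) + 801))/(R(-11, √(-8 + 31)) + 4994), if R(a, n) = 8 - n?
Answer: -970388/25019981 - 194*√23/25019981 ≈ -0.038822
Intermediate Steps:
(-2780 + ((114 + 1671) + 801))/(R(-11, √(-8 + 31)) + 4994) = (-2780 + ((114 + 1671) + 801))/((8 - √(-8 + 31)) + 4994) = (-2780 + (1785 + 801))/((8 - √23) + 4994) = (-2780 + 2586)/(5002 - √23) = -194/(5002 - √23)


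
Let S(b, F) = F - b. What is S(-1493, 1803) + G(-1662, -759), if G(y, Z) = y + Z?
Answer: 875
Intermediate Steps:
G(y, Z) = Z + y
S(-1493, 1803) + G(-1662, -759) = (1803 - 1*(-1493)) + (-759 - 1662) = (1803 + 1493) - 2421 = 3296 - 2421 = 875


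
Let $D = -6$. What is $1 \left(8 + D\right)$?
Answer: $2$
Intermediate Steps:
$1 \left(8 + D\right) = 1 \left(8 - 6\right) = 1 \cdot 2 = 2$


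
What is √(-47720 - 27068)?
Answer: 2*I*√18697 ≈ 273.47*I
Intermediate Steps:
√(-47720 - 27068) = √(-74788) = 2*I*√18697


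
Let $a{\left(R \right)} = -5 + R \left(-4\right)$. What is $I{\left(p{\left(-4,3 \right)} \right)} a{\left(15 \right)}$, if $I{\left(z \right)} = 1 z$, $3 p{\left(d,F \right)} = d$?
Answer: $\frac{260}{3} \approx 86.667$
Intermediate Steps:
$p{\left(d,F \right)} = \frac{d}{3}$
$I{\left(z \right)} = z$
$a{\left(R \right)} = -5 - 4 R$
$I{\left(p{\left(-4,3 \right)} \right)} a{\left(15 \right)} = \frac{1}{3} \left(-4\right) \left(-5 - 60\right) = - \frac{4 \left(-5 - 60\right)}{3} = \left(- \frac{4}{3}\right) \left(-65\right) = \frac{260}{3}$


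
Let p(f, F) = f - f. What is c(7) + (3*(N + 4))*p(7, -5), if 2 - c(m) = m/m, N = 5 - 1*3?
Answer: 1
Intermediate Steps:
p(f, F) = 0
N = 2 (N = 5 - 3 = 2)
c(m) = 1 (c(m) = 2 - m/m = 2 - 1*1 = 2 - 1 = 1)
c(7) + (3*(N + 4))*p(7, -5) = 1 + (3*(2 + 4))*0 = 1 + (3*6)*0 = 1 + 18*0 = 1 + 0 = 1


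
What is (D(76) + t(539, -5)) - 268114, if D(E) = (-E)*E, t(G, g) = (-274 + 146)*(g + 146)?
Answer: -291938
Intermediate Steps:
t(G, g) = -18688 - 128*g (t(G, g) = -128*(146 + g) = -18688 - 128*g)
D(E) = -E²
(D(76) + t(539, -5)) - 268114 = (-1*76² + (-18688 - 128*(-5))) - 268114 = (-1*5776 + (-18688 + 640)) - 268114 = (-5776 - 18048) - 268114 = -23824 - 268114 = -291938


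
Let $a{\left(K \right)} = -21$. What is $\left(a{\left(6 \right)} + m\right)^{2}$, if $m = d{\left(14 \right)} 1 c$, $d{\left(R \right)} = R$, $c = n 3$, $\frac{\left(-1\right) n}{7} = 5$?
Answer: $2223081$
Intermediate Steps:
$n = -35$ ($n = \left(-7\right) 5 = -35$)
$c = -105$ ($c = \left(-35\right) 3 = -105$)
$m = -1470$ ($m = 14 \cdot 1 \left(-105\right) = 14 \left(-105\right) = -1470$)
$\left(a{\left(6 \right)} + m\right)^{2} = \left(-21 - 1470\right)^{2} = \left(-1491\right)^{2} = 2223081$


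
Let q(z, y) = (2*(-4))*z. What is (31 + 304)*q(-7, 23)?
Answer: 18760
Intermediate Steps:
q(z, y) = -8*z
(31 + 304)*q(-7, 23) = (31 + 304)*(-8*(-7)) = 335*56 = 18760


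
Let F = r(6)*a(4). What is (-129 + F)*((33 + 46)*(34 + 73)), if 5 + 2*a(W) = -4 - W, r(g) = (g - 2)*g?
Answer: -2409105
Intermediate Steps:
r(g) = g*(-2 + g) (r(g) = (-2 + g)*g = g*(-2 + g))
a(W) = -9/2 - W/2 (a(W) = -5/2 + (-4 - W)/2 = -5/2 + (-2 - W/2) = -9/2 - W/2)
F = -156 (F = (6*(-2 + 6))*(-9/2 - 1/2*4) = (6*4)*(-9/2 - 2) = 24*(-13/2) = -156)
(-129 + F)*((33 + 46)*(34 + 73)) = (-129 - 156)*((33 + 46)*(34 + 73)) = -22515*107 = -285*8453 = -2409105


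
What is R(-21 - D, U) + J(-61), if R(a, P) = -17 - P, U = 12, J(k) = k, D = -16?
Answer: -90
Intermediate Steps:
R(-21 - D, U) + J(-61) = (-17 - 1*12) - 61 = (-17 - 12) - 61 = -29 - 61 = -90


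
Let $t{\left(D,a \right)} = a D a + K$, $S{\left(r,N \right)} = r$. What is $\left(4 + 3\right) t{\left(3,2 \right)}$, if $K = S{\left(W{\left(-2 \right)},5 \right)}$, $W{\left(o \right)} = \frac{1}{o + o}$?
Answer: $\frac{329}{4} \approx 82.25$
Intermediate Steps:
$W{\left(o \right)} = \frac{1}{2 o}$
$K = - \frac{1}{4}$ ($K = \frac{1}{2 \left(-2\right)} = \frac{1}{2} \left(- \frac{1}{2}\right) = - \frac{1}{4} \approx -0.25$)
$t{\left(D,a \right)} = - \frac{1}{4} + D a^{2}$ ($t{\left(D,a \right)} = a D a - \frac{1}{4} = D a a - \frac{1}{4} = D a^{2} - \frac{1}{4} = - \frac{1}{4} + D a^{2}$)
$\left(4 + 3\right) t{\left(3,2 \right)} = \left(4 + 3\right) \left(- \frac{1}{4} + 3 \cdot 2^{2}\right) = 7 \left(- \frac{1}{4} + 3 \cdot 4\right) = 7 \left(- \frac{1}{4} + 12\right) = 7 \cdot \frac{47}{4} = \frac{329}{4}$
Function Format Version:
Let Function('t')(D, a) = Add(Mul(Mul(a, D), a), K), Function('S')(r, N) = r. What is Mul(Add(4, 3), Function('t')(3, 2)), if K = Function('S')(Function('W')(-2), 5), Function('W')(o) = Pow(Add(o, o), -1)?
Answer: Rational(329, 4) ≈ 82.250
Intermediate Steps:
Function('W')(o) = Mul(Rational(1, 2), Pow(o, -1)) (Function('W')(o) = Pow(Mul(2, o), -1) = Mul(Rational(1, 2), Pow(o, -1)))
K = Rational(-1, 4) (K = Mul(Rational(1, 2), Pow(-2, -1)) = Mul(Rational(1, 2), Rational(-1, 2)) = Rational(-1, 4) ≈ -0.25000)
Function('t')(D, a) = Add(Rational(-1, 4), Mul(D, Pow(a, 2))) (Function('t')(D, a) = Add(Mul(Mul(a, D), a), Rational(-1, 4)) = Add(Mul(Mul(D, a), a), Rational(-1, 4)) = Add(Mul(D, Pow(a, 2)), Rational(-1, 4)) = Add(Rational(-1, 4), Mul(D, Pow(a, 2))))
Mul(Add(4, 3), Function('t')(3, 2)) = Mul(Add(4, 3), Add(Rational(-1, 4), Mul(3, Pow(2, 2)))) = Mul(7, Add(Rational(-1, 4), Mul(3, 4))) = Mul(7, Add(Rational(-1, 4), 12)) = Mul(7, Rational(47, 4)) = Rational(329, 4)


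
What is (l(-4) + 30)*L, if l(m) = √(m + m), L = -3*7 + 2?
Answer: -570 - 38*I*√2 ≈ -570.0 - 53.74*I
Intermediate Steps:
L = -19 (L = -21 + 2 = -19)
l(m) = √2*√m (l(m) = √(2*m) = √2*√m)
(l(-4) + 30)*L = (√2*√(-4) + 30)*(-19) = (√2*(2*I) + 30)*(-19) = (2*I*√2 + 30)*(-19) = (30 + 2*I*√2)*(-19) = -570 - 38*I*√2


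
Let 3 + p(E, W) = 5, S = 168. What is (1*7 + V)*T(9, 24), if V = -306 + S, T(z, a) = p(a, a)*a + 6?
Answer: -7074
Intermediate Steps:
p(E, W) = 2 (p(E, W) = -3 + 5 = 2)
T(z, a) = 6 + 2*a (T(z, a) = 2*a + 6 = 6 + 2*a)
V = -138 (V = -306 + 168 = -138)
(1*7 + V)*T(9, 24) = (1*7 - 138)*(6 + 2*24) = (7 - 138)*(6 + 48) = -131*54 = -7074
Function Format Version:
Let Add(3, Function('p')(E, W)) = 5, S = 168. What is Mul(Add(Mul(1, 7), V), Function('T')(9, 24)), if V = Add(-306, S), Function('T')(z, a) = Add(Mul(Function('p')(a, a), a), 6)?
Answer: -7074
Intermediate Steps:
Function('p')(E, W) = 2 (Function('p')(E, W) = Add(-3, 5) = 2)
Function('T')(z, a) = Add(6, Mul(2, a)) (Function('T')(z, a) = Add(Mul(2, a), 6) = Add(6, Mul(2, a)))
V = -138 (V = Add(-306, 168) = -138)
Mul(Add(Mul(1, 7), V), Function('T')(9, 24)) = Mul(Add(Mul(1, 7), -138), Add(6, Mul(2, 24))) = Mul(Add(7, -138), Add(6, 48)) = Mul(-131, 54) = -7074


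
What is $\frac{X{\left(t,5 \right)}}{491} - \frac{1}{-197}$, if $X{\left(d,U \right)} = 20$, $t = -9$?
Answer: $\frac{4431}{96727} \approx 0.045809$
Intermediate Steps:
$\frac{X{\left(t,5 \right)}}{491} - \frac{1}{-197} = \frac{20}{491} - \frac{1}{-197} = 20 \cdot \frac{1}{491} - - \frac{1}{197} = \frac{20}{491} + \frac{1}{197} = \frac{4431}{96727}$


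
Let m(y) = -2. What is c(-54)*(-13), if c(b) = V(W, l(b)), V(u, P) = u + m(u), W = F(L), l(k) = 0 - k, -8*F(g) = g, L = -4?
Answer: 39/2 ≈ 19.500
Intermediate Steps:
F(g) = -g/8
l(k) = -k
W = ½ (W = -⅛*(-4) = ½ ≈ 0.50000)
V(u, P) = -2 + u (V(u, P) = u - 2 = -2 + u)
c(b) = -3/2 (c(b) = -2 + ½ = -3/2)
c(-54)*(-13) = -3/2*(-13) = 39/2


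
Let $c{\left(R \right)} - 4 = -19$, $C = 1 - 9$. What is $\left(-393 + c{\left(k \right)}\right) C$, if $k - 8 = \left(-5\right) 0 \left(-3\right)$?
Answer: $3264$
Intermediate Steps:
$C = -8$ ($C = 1 - 9 = -8$)
$k = 8$ ($k = 8 + \left(-5\right) 0 \left(-3\right) = 8 + 0 \left(-3\right) = 8 + 0 = 8$)
$c{\left(R \right)} = -15$ ($c{\left(R \right)} = 4 - 19 = -15$)
$\left(-393 + c{\left(k \right)}\right) C = \left(-393 - 15\right) \left(-8\right) = \left(-408\right) \left(-8\right) = 3264$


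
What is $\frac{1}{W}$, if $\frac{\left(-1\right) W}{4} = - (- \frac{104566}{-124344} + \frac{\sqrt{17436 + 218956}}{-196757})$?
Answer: $\frac{259998211454596461}{874565342306787673} + \frac{3142711413864 \sqrt{59098}}{874565342306787673} \approx 0.29816$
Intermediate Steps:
$W = \frac{4753}{1413} - \frac{8 \sqrt{59098}}{196757}$ ($W = - 4 \left(- (- \frac{104566}{-124344} + \frac{\sqrt{17436 + 218956}}{-196757})\right) = - 4 \left(- (\left(-104566\right) \left(- \frac{1}{124344}\right) + \sqrt{236392} \left(- \frac{1}{196757}\right))\right) = - 4 \left(- (\frac{4753}{5652} + 2 \sqrt{59098} \left(- \frac{1}{196757}\right))\right) = - 4 \left(- (\frac{4753}{5652} - \frac{2 \sqrt{59098}}{196757})\right) = - 4 \left(- \frac{4753}{5652} + \frac{2 \sqrt{59098}}{196757}\right) = \frac{4753}{1413} - \frac{8 \sqrt{59098}}{196757} \approx 3.3539$)
$\frac{1}{W} = \frac{1}{\frac{4753}{1413} - \frac{8 \sqrt{59098}}{196757}}$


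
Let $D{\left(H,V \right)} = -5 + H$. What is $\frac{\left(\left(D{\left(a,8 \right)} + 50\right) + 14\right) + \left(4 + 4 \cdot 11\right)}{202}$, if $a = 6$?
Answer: $\frac{113}{202} \approx 0.55941$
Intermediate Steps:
$\frac{\left(\left(D{\left(a,8 \right)} + 50\right) + 14\right) + \left(4 + 4 \cdot 11\right)}{202} = \frac{\left(\left(\left(-5 + 6\right) + 50\right) + 14\right) + \left(4 + 4 \cdot 11\right)}{202} = \frac{\left(\left(1 + 50\right) + 14\right) + \left(4 + 44\right)}{202} = \frac{\left(51 + 14\right) + 48}{202} = \frac{65 + 48}{202} = \frac{1}{202} \cdot 113 = \frac{113}{202}$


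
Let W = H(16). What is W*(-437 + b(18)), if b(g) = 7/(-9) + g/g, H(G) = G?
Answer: -62896/9 ≈ -6988.4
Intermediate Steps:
W = 16
b(g) = 2/9 (b(g) = 7*(-⅑) + 1 = -7/9 + 1 = 2/9)
W*(-437 + b(18)) = 16*(-437 + 2/9) = 16*(-3931/9) = -62896/9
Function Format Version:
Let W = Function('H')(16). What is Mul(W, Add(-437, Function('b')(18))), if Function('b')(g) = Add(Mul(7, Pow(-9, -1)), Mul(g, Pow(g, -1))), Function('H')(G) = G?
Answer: Rational(-62896, 9) ≈ -6988.4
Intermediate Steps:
W = 16
Function('b')(g) = Rational(2, 9) (Function('b')(g) = Add(Mul(7, Rational(-1, 9)), 1) = Add(Rational(-7, 9), 1) = Rational(2, 9))
Mul(W, Add(-437, Function('b')(18))) = Mul(16, Add(-437, Rational(2, 9))) = Mul(16, Rational(-3931, 9)) = Rational(-62896, 9)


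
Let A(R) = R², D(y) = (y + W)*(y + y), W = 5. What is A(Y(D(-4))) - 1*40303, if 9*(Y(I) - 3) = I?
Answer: -3264182/81 ≈ -40299.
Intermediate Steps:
D(y) = 2*y*(5 + y) (D(y) = (y + 5)*(y + y) = (5 + y)*(2*y) = 2*y*(5 + y))
Y(I) = 3 + I/9
A(Y(D(-4))) - 1*40303 = (3 + (2*(-4)*(5 - 4))/9)² - 1*40303 = (3 + (2*(-4)*1)/9)² - 40303 = (3 + (⅑)*(-8))² - 40303 = (3 - 8/9)² - 40303 = (19/9)² - 40303 = 361/81 - 40303 = -3264182/81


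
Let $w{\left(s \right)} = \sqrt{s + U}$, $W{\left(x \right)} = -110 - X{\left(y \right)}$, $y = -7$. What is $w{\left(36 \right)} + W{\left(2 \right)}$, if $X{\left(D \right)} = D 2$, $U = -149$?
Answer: $-96 + i \sqrt{113} \approx -96.0 + 10.63 i$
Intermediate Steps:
$X{\left(D \right)} = 2 D$
$W{\left(x \right)} = -96$ ($W{\left(x \right)} = -110 - 2 \left(-7\right) = -110 - -14 = -110 + 14 = -96$)
$w{\left(s \right)} = \sqrt{-149 + s}$ ($w{\left(s \right)} = \sqrt{s - 149} = \sqrt{-149 + s}$)
$w{\left(36 \right)} + W{\left(2 \right)} = \sqrt{-149 + 36} - 96 = \sqrt{-113} - 96 = i \sqrt{113} - 96 = -96 + i \sqrt{113}$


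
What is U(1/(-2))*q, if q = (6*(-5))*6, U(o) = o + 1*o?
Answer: 180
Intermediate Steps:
U(o) = 2*o (U(o) = o + o = 2*o)
q = -180 (q = -30*6 = -180)
U(1/(-2))*q = (2*(1/(-2)))*(-180) = (2*(1*(-1/2)))*(-180) = (2*(-1/2))*(-180) = -1*(-180) = 180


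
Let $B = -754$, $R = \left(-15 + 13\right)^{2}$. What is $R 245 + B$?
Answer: $226$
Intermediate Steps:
$R = 4$ ($R = \left(-2\right)^{2} = 4$)
$R 245 + B = 4 \cdot 245 - 754 = 980 - 754 = 226$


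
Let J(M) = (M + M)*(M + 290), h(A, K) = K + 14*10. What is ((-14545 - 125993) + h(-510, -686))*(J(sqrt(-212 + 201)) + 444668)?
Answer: -62732436264 - 81828720*I*sqrt(11) ≈ -6.2732e+10 - 2.714e+8*I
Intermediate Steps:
h(A, K) = 140 + K (h(A, K) = K + 140 = 140 + K)
J(M) = 2*M*(290 + M) (J(M) = (2*M)*(290 + M) = 2*M*(290 + M))
((-14545 - 125993) + h(-510, -686))*(J(sqrt(-212 + 201)) + 444668) = ((-14545 - 125993) + (140 - 686))*(2*sqrt(-212 + 201)*(290 + sqrt(-212 + 201)) + 444668) = (-140538 - 546)*(2*sqrt(-11)*(290 + sqrt(-11)) + 444668) = -141084*(2*(I*sqrt(11))*(290 + I*sqrt(11)) + 444668) = -141084*(2*I*sqrt(11)*(290 + I*sqrt(11)) + 444668) = -141084*(444668 + 2*I*sqrt(11)*(290 + I*sqrt(11))) = -62735540112 - 282168*I*sqrt(11)*(290 + I*sqrt(11))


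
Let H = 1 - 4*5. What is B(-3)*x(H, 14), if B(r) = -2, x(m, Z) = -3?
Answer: 6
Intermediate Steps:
H = -19 (H = 1 - 20 = -19)
B(-3)*x(H, 14) = -2*(-3) = 6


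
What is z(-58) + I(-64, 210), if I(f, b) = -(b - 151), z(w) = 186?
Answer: 127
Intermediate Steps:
I(f, b) = 151 - b (I(f, b) = -(-151 + b) = 151 - b)
z(-58) + I(-64, 210) = 186 + (151 - 1*210) = 186 + (151 - 210) = 186 - 59 = 127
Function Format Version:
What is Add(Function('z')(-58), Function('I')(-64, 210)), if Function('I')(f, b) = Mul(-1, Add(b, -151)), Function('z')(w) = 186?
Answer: 127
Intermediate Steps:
Function('I')(f, b) = Add(151, Mul(-1, b)) (Function('I')(f, b) = Mul(-1, Add(-151, b)) = Add(151, Mul(-1, b)))
Add(Function('z')(-58), Function('I')(-64, 210)) = Add(186, Add(151, Mul(-1, 210))) = Add(186, Add(151, -210)) = Add(186, -59) = 127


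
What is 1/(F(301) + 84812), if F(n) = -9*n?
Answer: 1/82103 ≈ 1.2180e-5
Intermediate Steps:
1/(F(301) + 84812) = 1/(-9*301 + 84812) = 1/(-2709 + 84812) = 1/82103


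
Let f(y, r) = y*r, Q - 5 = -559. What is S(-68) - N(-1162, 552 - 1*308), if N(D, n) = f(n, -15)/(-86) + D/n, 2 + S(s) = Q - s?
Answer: -2758325/5246 ≈ -525.80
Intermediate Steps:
Q = -554 (Q = 5 - 559 = -554)
S(s) = -556 - s (S(s) = -2 + (-554 - s) = -556 - s)
f(y, r) = r*y
N(D, n) = 15*n/86 + D/n (N(D, n) = -15*n/(-86) + D/n = -15*n*(-1/86) + D/n = 15*n/86 + D/n)
S(-68) - N(-1162, 552 - 1*308) = (-556 - 1*(-68)) - (15*(552 - 1*308)/86 - 1162/(552 - 1*308)) = (-556 + 68) - (15*(552 - 308)/86 - 1162/(552 - 308)) = -488 - ((15/86)*244 - 1162/244) = -488 - (1830/43 - 1162*1/244) = -488 - (1830/43 - 581/122) = -488 - 1*198277/5246 = -488 - 198277/5246 = -2758325/5246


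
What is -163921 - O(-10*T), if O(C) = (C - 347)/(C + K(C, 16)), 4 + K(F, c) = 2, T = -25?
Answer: -40652311/248 ≈ -1.6392e+5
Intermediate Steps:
K(F, c) = -2 (K(F, c) = -4 + 2 = -2)
O(C) = (-347 + C)/(-2 + C) (O(C) = (C - 347)/(C - 2) = (-347 + C)/(-2 + C))
-163921 - O(-10*T) = -163921 - (-347 - 10*(-25))/(-2 - 10*(-25)) = -163921 - (-347 + 250)/(-2 + 250) = -163921 - (-97)/248 = -163921 - 1*(-97/248) = -163921 + 97/248 = -40652311/248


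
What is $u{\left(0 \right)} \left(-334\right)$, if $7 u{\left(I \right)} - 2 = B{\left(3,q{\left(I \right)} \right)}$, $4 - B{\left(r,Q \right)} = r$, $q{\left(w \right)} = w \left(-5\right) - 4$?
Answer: $- \frac{1002}{7} \approx -143.14$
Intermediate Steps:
$q{\left(w \right)} = -4 - 5 w$ ($q{\left(w \right)} = - 5 w - 4 = -4 - 5 w$)
$B{\left(r,Q \right)} = 4 - r$
$u{\left(I \right)} = \frac{3}{7}$ ($u{\left(I \right)} = \frac{2}{7} + \frac{4 - 3}{7} = \frac{2}{7} + \frac{1}{7} \cdot 1 = \frac{2}{7} + \frac{1}{7} = \frac{3}{7}$)
$u{\left(0 \right)} \left(-334\right) = \frac{3}{7} \left(-334\right) = - \frac{1002}{7}$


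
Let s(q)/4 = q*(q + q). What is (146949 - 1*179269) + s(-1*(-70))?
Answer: 6880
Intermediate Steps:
s(q) = 8*q**2 (s(q) = 4*(q*(q + q)) = 4*(q*(2*q)) = 4*(2*q**2) = 8*q**2)
(146949 - 1*179269) + s(-1*(-70)) = (146949 - 1*179269) + 8*(-1*(-70))**2 = (146949 - 179269) + 8*70**2 = -32320 + 8*4900 = -32320 + 39200 = 6880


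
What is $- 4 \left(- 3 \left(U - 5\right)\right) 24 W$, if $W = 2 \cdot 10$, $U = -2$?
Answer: $-40320$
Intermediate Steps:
$W = 20$
$- 4 \left(- 3 \left(U - 5\right)\right) 24 W = - 4 \left(- 3 \left(-2 - 5\right)\right) 24 \cdot 20 = - 4 \left(\left(-3\right) \left(-7\right)\right) 24 \cdot 20 = \left(-4\right) 21 \cdot 24 \cdot 20 = \left(-84\right) 24 \cdot 20 = \left(-2016\right) 20 = -40320$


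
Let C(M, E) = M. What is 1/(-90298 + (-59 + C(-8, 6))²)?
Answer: -1/85809 ≈ -1.1654e-5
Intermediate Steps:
1/(-90298 + (-59 + C(-8, 6))²) = 1/(-90298 + (-59 - 8)²) = 1/(-90298 + (-67)²) = 1/(-90298 + 4489) = 1/(-85809) = -1/85809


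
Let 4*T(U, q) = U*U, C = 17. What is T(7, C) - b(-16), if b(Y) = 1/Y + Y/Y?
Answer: 181/16 ≈ 11.313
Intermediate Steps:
T(U, q) = U²/4 (T(U, q) = (U*U)/4 = U²/4)
b(Y) = 1 + 1/Y (b(Y) = 1/Y + 1 = 1 + 1/Y)
T(7, C) - b(-16) = (¼)*7² - (1 - 16)/(-16) = (¼)*49 - (-1)*(-15)/16 = 49/4 - 1*15/16 = 49/4 - 15/16 = 181/16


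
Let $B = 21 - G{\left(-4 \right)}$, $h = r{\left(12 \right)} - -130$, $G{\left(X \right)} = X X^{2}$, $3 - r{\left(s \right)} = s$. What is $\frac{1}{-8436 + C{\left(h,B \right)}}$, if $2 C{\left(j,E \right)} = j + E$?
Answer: $- \frac{1}{8333} \approx -0.00012$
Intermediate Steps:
$r{\left(s \right)} = 3 - s$
$G{\left(X \right)} = X^{3}$
$h = 121$ ($h = \left(3 - 12\right) - -130 = \left(3 - 12\right) + 130 = -9 + 130 = 121$)
$B = 85$ ($B = 21 - \left(-4\right)^{3} = 21 - -64 = 21 + 64 = 85$)
$C{\left(j,E \right)} = \frac{E}{2} + \frac{j}{2}$ ($C{\left(j,E \right)} = \frac{j + E}{2} = \frac{E + j}{2} = \frac{E}{2} + \frac{j}{2}$)
$\frac{1}{-8436 + C{\left(h,B \right)}} = \frac{1}{-8436 + \left(\frac{1}{2} \cdot 85 + \frac{1}{2} \cdot 121\right)} = \frac{1}{-8436 + \left(\frac{85}{2} + \frac{121}{2}\right)} = \frac{1}{-8436 + 103} = \frac{1}{-8333} = - \frac{1}{8333}$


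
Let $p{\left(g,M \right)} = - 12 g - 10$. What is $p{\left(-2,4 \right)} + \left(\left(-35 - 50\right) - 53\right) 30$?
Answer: $-4126$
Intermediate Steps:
$p{\left(g,M \right)} = -10 - 12 g$
$p{\left(-2,4 \right)} + \left(\left(-35 - 50\right) - 53\right) 30 = \left(-10 - -24\right) + \left(\left(-35 - 50\right) - 53\right) 30 = \left(-10 + 24\right) + \left(-85 - 53\right) 30 = 14 - 4140 = -4126$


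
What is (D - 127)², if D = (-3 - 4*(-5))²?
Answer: 26244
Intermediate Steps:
D = 289 (D = (-3 + 20)² = 17² = 289)
(D - 127)² = (289 - 127)² = 162² = 26244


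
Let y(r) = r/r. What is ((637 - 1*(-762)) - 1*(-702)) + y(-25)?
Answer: 2102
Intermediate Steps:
y(r) = 1
((637 - 1*(-762)) - 1*(-702)) + y(-25) = ((637 - 1*(-762)) - 1*(-702)) + 1 = ((637 + 762) + 702) + 1 = (1399 + 702) + 1 = 2101 + 1 = 2102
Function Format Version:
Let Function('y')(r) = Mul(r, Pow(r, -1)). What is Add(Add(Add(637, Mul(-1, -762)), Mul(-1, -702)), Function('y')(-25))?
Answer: 2102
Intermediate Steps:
Function('y')(r) = 1
Add(Add(Add(637, Mul(-1, -762)), Mul(-1, -702)), Function('y')(-25)) = Add(Add(Add(637, Mul(-1, -762)), Mul(-1, -702)), 1) = Add(Add(Add(637, 762), 702), 1) = Add(Add(1399, 702), 1) = Add(2101, 1) = 2102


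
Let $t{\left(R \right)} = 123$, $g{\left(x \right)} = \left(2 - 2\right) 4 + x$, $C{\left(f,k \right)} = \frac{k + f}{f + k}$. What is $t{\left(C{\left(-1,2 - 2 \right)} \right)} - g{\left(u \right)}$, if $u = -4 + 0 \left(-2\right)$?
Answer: $127$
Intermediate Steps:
$C{\left(f,k \right)} = 1$ ($C{\left(f,k \right)} = \frac{f + k}{f + k} = 1$)
$u = -4$ ($u = -4 + 0 = -4$)
$g{\left(x \right)} = x$ ($g{\left(x \right)} = 0 \cdot 4 + x = 0 + x = x$)
$t{\left(C{\left(-1,2 - 2 \right)} \right)} - g{\left(u \right)} = 123 - -4 = 123 + 4 = 127$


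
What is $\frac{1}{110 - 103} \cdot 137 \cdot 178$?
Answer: $\frac{24386}{7} \approx 3483.7$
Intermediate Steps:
$\frac{1}{110 - 103} \cdot 137 \cdot 178 = \frac{1}{7} \cdot 137 \cdot 178 = \frac{137}{7} \cdot 178 = \frac{24386}{7}$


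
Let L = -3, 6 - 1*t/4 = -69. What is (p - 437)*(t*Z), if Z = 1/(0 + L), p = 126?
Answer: 31100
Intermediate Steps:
t = 300 (t = 24 - 4*(-69) = 24 + 276 = 300)
Z = -⅓ (Z = 1/(0 - 3) = 1/(-3) = -⅓ ≈ -0.33333)
(p - 437)*(t*Z) = (126 - 437)*(300*(-⅓)) = -311*(-100) = 31100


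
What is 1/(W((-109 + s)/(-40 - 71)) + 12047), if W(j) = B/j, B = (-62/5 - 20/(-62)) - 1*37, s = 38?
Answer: 11005/131732858 ≈ 8.3540e-5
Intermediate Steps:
B = -7607/155 (B = (-62*⅕ - 20*(-1/62)) - 37 = (-62/5 + 10/31) - 37 = -1872/155 - 37 = -7607/155 ≈ -49.077)
W(j) = -7607/(155*j)
1/(W((-109 + s)/(-40 - 71)) + 12047) = 1/(-7607*(-40 - 71)/(-109 + 38)/155 + 12047) = 1/(-7607/(155*((-71/(-111)))) + 12047) = 1/(-7607/(155*((-71*(-1/111)))) + 12047) = 1/(-7607/(155*71/111) + 12047) = 1/(-7607/155*111/71 + 12047) = 1/(-844377/11005 + 12047) = 1/(131732858/11005) = 11005/131732858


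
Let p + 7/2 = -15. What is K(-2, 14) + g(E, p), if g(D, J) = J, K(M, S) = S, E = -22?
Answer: -9/2 ≈ -4.5000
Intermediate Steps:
p = -37/2 (p = -7/2 - 15 = -37/2 ≈ -18.500)
K(-2, 14) + g(E, p) = 14 - 37/2 = -9/2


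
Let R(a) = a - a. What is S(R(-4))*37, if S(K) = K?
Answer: 0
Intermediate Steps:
R(a) = 0
S(R(-4))*37 = 0*37 = 0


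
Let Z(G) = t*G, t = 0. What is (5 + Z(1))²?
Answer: 25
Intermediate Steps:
Z(G) = 0 (Z(G) = 0*G = 0)
(5 + Z(1))² = (5 + 0)² = 5² = 25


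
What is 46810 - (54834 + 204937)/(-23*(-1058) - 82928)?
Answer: 2743044911/58594 ≈ 46814.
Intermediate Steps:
46810 - (54834 + 204937)/(-23*(-1058) - 82928) = 46810 - 259771/(24334 - 82928) = 46810 - 259771/(-58594) = 46810 - 259771*(-1)/58594 = 46810 - 1*(-259771/58594) = 46810 + 259771/58594 = 2743044911/58594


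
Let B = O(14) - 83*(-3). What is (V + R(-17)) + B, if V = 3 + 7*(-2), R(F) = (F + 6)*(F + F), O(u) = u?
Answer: 626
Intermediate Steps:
R(F) = 2*F*(6 + F) (R(F) = (6 + F)*(2*F) = 2*F*(6 + F))
V = -11 (V = 3 - 14 = -11)
B = 263 (B = 14 - 83*(-3) = 14 + 249 = 263)
(V + R(-17)) + B = (-11 + 2*(-17)*(6 - 17)) + 263 = (-11 + 2*(-17)*(-11)) + 263 = (-11 + 374) + 263 = 363 + 263 = 626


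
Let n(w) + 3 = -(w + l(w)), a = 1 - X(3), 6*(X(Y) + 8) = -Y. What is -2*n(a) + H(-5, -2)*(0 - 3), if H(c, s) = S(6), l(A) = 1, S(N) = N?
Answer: 9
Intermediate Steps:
X(Y) = -8 - Y/6 (X(Y) = -8 + (-Y)/6 = -8 - Y/6)
H(c, s) = 6
a = 19/2 (a = 1 - (-8 - ⅙*3) = 1 - (-8 - ½) = 1 - 1*(-17/2) = 1 + 17/2 = 19/2 ≈ 9.5000)
n(w) = -4 - w (n(w) = -3 - (w + 1) = -3 - (1 + w) = -3 + (-1 - w) = -4 - w)
-2*n(a) + H(-5, -2)*(0 - 3) = -2*(-4 - 1*19/2) + 6*(0 - 3) = -2*(-4 - 19/2) + 6*(-3) = -2*(-27/2) - 18 = 27 - 18 = 9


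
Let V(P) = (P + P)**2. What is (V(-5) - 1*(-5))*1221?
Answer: 128205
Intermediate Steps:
V(P) = 4*P**2 (V(P) = (2*P)**2 = 4*P**2)
(V(-5) - 1*(-5))*1221 = (4*(-5)**2 - 1*(-5))*1221 = (4*25 + 5)*1221 = (100 + 5)*1221 = 105*1221 = 128205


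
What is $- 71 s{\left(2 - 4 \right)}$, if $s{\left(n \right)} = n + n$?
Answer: $284$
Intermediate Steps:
$s{\left(n \right)} = 2 n$
$- 71 s{\left(2 - 4 \right)} = - 71 \cdot 2 \left(2 - 4\right) = - 71 \cdot 2 \left(-2\right) = \left(-71\right) \left(-4\right) = 284$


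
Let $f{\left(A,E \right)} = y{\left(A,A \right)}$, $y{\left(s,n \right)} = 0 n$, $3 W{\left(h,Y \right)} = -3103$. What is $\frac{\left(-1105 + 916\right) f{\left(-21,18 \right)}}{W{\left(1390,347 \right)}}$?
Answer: $0$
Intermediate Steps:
$W{\left(h,Y \right)} = - \frac{3103}{3}$ ($W{\left(h,Y \right)} = \frac{1}{3} \left(-3103\right) = - \frac{3103}{3}$)
$y{\left(s,n \right)} = 0$
$f{\left(A,E \right)} = 0$
$\frac{\left(-1105 + 916\right) f{\left(-21,18 \right)}}{W{\left(1390,347 \right)}} = \frac{\left(-1105 + 916\right) 0}{- \frac{3103}{3}} = \left(-189\right) 0 \left(- \frac{3}{3103}\right) = 0 \left(- \frac{3}{3103}\right) = 0$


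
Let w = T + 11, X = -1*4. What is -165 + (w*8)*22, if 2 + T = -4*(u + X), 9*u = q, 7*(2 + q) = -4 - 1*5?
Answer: 282997/63 ≈ 4492.0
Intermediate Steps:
q = -23/7 (q = -2 + (-4 - 1*5)/7 = -2 + (-4 - 5)/7 = -2 + (⅐)*(-9) = -2 - 9/7 = -23/7 ≈ -3.2857)
X = -4
u = -23/63 (u = (⅑)*(-23/7) = -23/63 ≈ -0.36508)
T = 974/63 (T = -2 - 4*(-23/63 - 4) = -2 - 4*(-275/63) = -2 + 1100/63 = 974/63 ≈ 15.460)
w = 1667/63 (w = 974/63 + 11 = 1667/63 ≈ 26.460)
-165 + (w*8)*22 = -165 + ((1667/63)*8)*22 = -165 + (13336/63)*22 = -165 + 293392/63 = 282997/63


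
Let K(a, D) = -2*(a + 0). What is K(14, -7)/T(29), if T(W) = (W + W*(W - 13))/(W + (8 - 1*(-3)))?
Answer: -1120/493 ≈ -2.2718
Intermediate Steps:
K(a, D) = -2*a
T(W) = (W + W*(-13 + W))/(11 + W) (T(W) = (W + W*(-13 + W))/(W + (8 + 3)) = (W + W*(-13 + W))/(W + 11) = (W + W*(-13 + W))/(11 + W))
K(14, -7)/T(29) = (-2*14)/((29*(-12 + 29)/(11 + 29))) = -28/(29*17/40) = -28/(29*(1/40)*17) = -28/493/40 = -28*40/493 = -1120/493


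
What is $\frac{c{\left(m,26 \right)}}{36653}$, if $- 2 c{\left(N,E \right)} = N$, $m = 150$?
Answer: $- \frac{75}{36653} \approx -0.0020462$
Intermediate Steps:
$c{\left(N,E \right)} = - \frac{N}{2}$
$\frac{c{\left(m,26 \right)}}{36653} = \frac{\left(- \frac{1}{2}\right) 150}{36653} = \left(-75\right) \frac{1}{36653} = - \frac{75}{36653}$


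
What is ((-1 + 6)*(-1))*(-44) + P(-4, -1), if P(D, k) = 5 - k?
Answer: 226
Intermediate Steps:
((-1 + 6)*(-1))*(-44) + P(-4, -1) = ((-1 + 6)*(-1))*(-44) + (5 - 1*(-1)) = (5*(-1))*(-44) + (5 + 1) = -5*(-44) + 6 = 220 + 6 = 226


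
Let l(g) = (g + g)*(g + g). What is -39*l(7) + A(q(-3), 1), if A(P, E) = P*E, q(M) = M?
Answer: -7647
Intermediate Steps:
A(P, E) = E*P
l(g) = 4*g² (l(g) = (2*g)*(2*g) = 4*g²)
-39*l(7) + A(q(-3), 1) = -156*7² + 1*(-3) = -156*49 - 3 = -39*196 - 3 = -7644 - 3 = -7647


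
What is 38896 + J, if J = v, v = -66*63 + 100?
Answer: 34838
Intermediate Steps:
v = -4058 (v = -4158 + 100 = -4058)
J = -4058
38896 + J = 38896 - 4058 = 34838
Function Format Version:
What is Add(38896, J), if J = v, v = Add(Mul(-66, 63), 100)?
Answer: 34838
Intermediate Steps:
v = -4058 (v = Add(-4158, 100) = -4058)
J = -4058
Add(38896, J) = Add(38896, -4058) = 34838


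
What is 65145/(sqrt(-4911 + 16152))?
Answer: 21715*sqrt(1249)/1249 ≈ 614.44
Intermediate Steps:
65145/(sqrt(-4911 + 16152)) = 65145/(sqrt(11241)) = 65145/((3*sqrt(1249))) = 65145*(sqrt(1249)/3747) = 21715*sqrt(1249)/1249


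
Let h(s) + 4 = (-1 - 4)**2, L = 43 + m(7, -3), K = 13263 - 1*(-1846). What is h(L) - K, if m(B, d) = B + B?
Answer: -15088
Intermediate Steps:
K = 15109 (K = 13263 + 1846 = 15109)
m(B, d) = 2*B
L = 57 (L = 43 + 2*7 = 43 + 14 = 57)
h(s) = 21 (h(s) = -4 + (-1 - 4)**2 = -4 + (-5)**2 = -4 + 25 = 21)
h(L) - K = 21 - 1*15109 = 21 - 15109 = -15088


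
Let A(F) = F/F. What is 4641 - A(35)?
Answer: 4640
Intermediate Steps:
A(F) = 1
4641 - A(35) = 4641 - 1*1 = 4641 - 1 = 4640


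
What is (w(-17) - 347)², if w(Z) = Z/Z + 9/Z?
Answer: 34703881/289 ≈ 1.2008e+5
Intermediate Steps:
w(Z) = 1 + 9/Z
(w(-17) - 347)² = ((9 - 17)/(-17) - 347)² = (-1/17*(-8) - 347)² = (8/17 - 347)² = (-5891/17)² = 34703881/289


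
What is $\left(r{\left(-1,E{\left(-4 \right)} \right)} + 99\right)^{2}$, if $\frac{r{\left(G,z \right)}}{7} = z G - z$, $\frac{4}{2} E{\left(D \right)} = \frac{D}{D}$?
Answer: $8464$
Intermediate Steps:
$E{\left(D \right)} = \frac{1}{2}$ ($E{\left(D \right)} = \frac{D \frac{1}{D}}{2} = \frac{1}{2} \cdot 1 = \frac{1}{2}$)
$r{\left(G,z \right)} = - 7 z + 7 G z$ ($r{\left(G,z \right)} = 7 \left(z G - z\right) = 7 \left(G z - z\right) = 7 \left(- z + G z\right) = - 7 z + 7 G z$)
$\left(r{\left(-1,E{\left(-4 \right)} \right)} + 99\right)^{2} = \left(7 \cdot \frac{1}{2} \left(-1 - 1\right) + 99\right)^{2} = \left(7 \cdot \frac{1}{2} \left(-2\right) + 99\right)^{2} = \left(-7 + 99\right)^{2} = 92^{2} = 8464$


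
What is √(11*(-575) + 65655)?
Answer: √59330 ≈ 243.58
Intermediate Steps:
√(11*(-575) + 65655) = √(-6325 + 65655) = √59330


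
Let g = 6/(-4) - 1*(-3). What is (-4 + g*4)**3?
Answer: 8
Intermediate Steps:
g = 3/2 (g = 6*(-1/4) + 3 = -3/2 + 3 = 3/2 ≈ 1.5000)
(-4 + g*4)**3 = (-4 + (3/2)*4)**3 = (-4 + 6)**3 = 2**3 = 8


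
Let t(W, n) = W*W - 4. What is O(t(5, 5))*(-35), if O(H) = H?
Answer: -735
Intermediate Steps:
t(W, n) = -4 + W**2 (t(W, n) = W**2 - 4 = -4 + W**2)
O(t(5, 5))*(-35) = (-4 + 5**2)*(-35) = (-4 + 25)*(-35) = 21*(-35) = -735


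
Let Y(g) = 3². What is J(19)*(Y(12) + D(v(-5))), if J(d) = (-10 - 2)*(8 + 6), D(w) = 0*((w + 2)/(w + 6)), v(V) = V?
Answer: -1512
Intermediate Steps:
Y(g) = 9
D(w) = 0 (D(w) = 0*((2 + w)/(6 + w)) = 0)
J(d) = -168 (J(d) = -12*14 = -168)
J(19)*(Y(12) + D(v(-5))) = -168*(9 + 0) = -168*9 = -1512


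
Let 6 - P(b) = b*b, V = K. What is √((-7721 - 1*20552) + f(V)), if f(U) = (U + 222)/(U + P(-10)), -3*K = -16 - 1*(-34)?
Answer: I*√706879/5 ≈ 168.15*I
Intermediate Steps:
K = -6 (K = -(-16 - 1*(-34))/3 = -(-16 + 34)/3 = -⅓*18 = -6)
V = -6
P(b) = 6 - b² (P(b) = 6 - b*b = 6 - b²)
f(U) = (222 + U)/(-94 + U) (f(U) = (U + 222)/(U + (6 - 1*(-10)²)) = (222 + U)/(U + (6 - 1*100)) = (222 + U)/(U + (6 - 100)) = (222 + U)/(U - 94) = (222 + U)/(-94 + U))
√((-7721 - 1*20552) + f(V)) = √((-7721 - 1*20552) + (222 - 6)/(-94 - 6)) = √((-7721 - 20552) + 216/(-100)) = √(-28273 - 1/100*216) = √(-28273 - 54/25) = √(-706879/25) = I*√706879/5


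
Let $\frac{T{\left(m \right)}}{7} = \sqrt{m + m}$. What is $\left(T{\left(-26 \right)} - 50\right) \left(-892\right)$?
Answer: $44600 - 12488 i \sqrt{13} \approx 44600.0 - 45026.0 i$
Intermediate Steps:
$T{\left(m \right)} = 7 \sqrt{2} \sqrt{m}$ ($T{\left(m \right)} = 7 \sqrt{m + m} = 7 \sqrt{2 m} = 7 \sqrt{2} \sqrt{m}$)
$\left(T{\left(-26 \right)} - 50\right) \left(-892\right) = \left(7 \sqrt{2} \sqrt{-26} - 50\right) \left(-892\right) = \left(7 \sqrt{2} i \sqrt{26} - 50\right) \left(-892\right) = \left(14 i \sqrt{13} - 50\right) \left(-892\right) = \left(-50 + 14 i \sqrt{13}\right) \left(-892\right) = 44600 - 12488 i \sqrt{13}$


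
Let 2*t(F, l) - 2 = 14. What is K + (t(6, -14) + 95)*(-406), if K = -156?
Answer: -41974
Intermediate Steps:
t(F, l) = 8 (t(F, l) = 1 + (½)*14 = 1 + 7 = 8)
K + (t(6, -14) + 95)*(-406) = -156 + (8 + 95)*(-406) = -156 + 103*(-406) = -156 - 41818 = -41974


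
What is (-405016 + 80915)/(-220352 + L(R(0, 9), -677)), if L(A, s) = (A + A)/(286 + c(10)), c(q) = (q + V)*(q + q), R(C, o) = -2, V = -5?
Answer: 62551493/42527938 ≈ 1.4708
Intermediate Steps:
c(q) = 2*q*(-5 + q) (c(q) = (q - 5)*(q + q) = (-5 + q)*(2*q) = 2*q*(-5 + q))
L(A, s) = A/193 (L(A, s) = (A + A)/(286 + 2*10*(-5 + 10)) = (2*A)/(286 + 2*10*5) = (2*A)/(286 + 100) = (2*A)/386 = (2*A)*(1/386) = A/193)
(-405016 + 80915)/(-220352 + L(R(0, 9), -677)) = (-405016 + 80915)/(-220352 + (1/193)*(-2)) = -324101/(-220352 - 2/193) = -324101/(-42527938/193) = -324101*(-193/42527938) = 62551493/42527938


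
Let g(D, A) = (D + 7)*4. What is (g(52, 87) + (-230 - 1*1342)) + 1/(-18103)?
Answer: -24185609/18103 ≈ -1336.0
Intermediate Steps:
g(D, A) = 28 + 4*D (g(D, A) = (7 + D)*4 = 28 + 4*D)
(g(52, 87) + (-230 - 1*1342)) + 1/(-18103) = ((28 + 4*52) + (-230 - 1*1342)) + 1/(-18103) = ((28 + 208) + (-230 - 1342)) - 1/18103 = (236 - 1572) - 1/18103 = -1336 - 1/18103 = -24185609/18103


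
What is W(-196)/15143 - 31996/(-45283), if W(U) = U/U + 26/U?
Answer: 6783765857/9600086566 ≈ 0.70664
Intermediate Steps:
W(U) = 1 + 26/U
W(-196)/15143 - 31996/(-45283) = ((26 - 196)/(-196))/15143 - 31996/(-45283) = -1/196*(-170)*(1/15143) - 31996*(-1/45283) = (85/98)*(1/15143) + 31996/45283 = 85/1484014 + 31996/45283 = 6783765857/9600086566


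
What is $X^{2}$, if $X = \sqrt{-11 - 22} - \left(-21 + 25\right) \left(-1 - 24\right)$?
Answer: $\left(100 + i \sqrt{33}\right)^{2} \approx 9967.0 + 1148.9 i$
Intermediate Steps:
$X = 100 + i \sqrt{33}$ ($X = \sqrt{-33} - 4 \left(-25\right) = i \sqrt{33} - -100 = i \sqrt{33} + 100 = 100 + i \sqrt{33} \approx 100.0 + 5.7446 i$)
$X^{2} = \left(100 + i \sqrt{33}\right)^{2}$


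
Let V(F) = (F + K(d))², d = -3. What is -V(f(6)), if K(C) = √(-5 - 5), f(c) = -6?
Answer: -26 + 12*I*√10 ≈ -26.0 + 37.947*I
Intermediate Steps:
K(C) = I*√10 (K(C) = √(-10) = I*√10)
V(F) = (F + I*√10)²
-V(f(6)) = -(-6 + I*√10)²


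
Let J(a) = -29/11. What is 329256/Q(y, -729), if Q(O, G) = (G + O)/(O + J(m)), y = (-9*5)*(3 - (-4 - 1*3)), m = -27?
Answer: 182151736/1441 ≈ 1.2641e+5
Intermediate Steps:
J(a) = -29/11 (J(a) = -29*1/11 = -29/11)
y = -450 (y = -45*(3 - (-4 - 3)) = -45*(3 - 1*(-7)) = -45*(3 + 7) = -45*10 = -450)
Q(O, G) = (G + O)/(-29/11 + O) (Q(O, G) = (G + O)/(O - 29/11) = (G + O)/(-29/11 + O))
329256/Q(y, -729) = 329256/((11*(-729 - 450)/(-29 + 11*(-450)))) = 329256/((11*(-1179)/(-29 - 4950))) = 329256/((11*(-1179)/(-4979))) = 329256/((11*(-1/4979)*(-1179))) = 329256/(12969/4979) = 329256*(4979/12969) = 182151736/1441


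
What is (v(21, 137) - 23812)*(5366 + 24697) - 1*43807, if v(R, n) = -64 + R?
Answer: -717196672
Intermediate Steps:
(v(21, 137) - 23812)*(5366 + 24697) - 1*43807 = ((-64 + 21) - 23812)*(5366 + 24697) - 1*43807 = (-43 - 23812)*30063 - 43807 = -23855*30063 - 43807 = -717152865 - 43807 = -717196672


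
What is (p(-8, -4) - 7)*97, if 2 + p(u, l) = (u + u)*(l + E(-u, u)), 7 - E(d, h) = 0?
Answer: -5529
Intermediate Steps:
E(d, h) = 7 (E(d, h) = 7 - 1*0 = 7 + 0 = 7)
p(u, l) = -2 + 2*u*(7 + l) (p(u, l) = -2 + (u + u)*(l + 7) = -2 + (2*u)*(7 + l) = -2 + 2*u*(7 + l))
(p(-8, -4) - 7)*97 = ((-2 + 14*(-8) + 2*(-4)*(-8)) - 7)*97 = ((-2 - 112 + 64) - 7)*97 = (-50 - 7)*97 = -57*97 = -5529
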